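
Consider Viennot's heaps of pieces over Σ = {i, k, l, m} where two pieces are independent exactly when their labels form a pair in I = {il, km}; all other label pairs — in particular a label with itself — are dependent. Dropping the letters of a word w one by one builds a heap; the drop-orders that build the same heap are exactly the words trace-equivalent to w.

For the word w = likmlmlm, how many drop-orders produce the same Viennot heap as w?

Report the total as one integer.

4

piece 0:l — minimal
piece 1:i — minimal
piece 2:k rests on {0:l, 1:i}
piece 3:m rests on {0:l, 1:i}
piece 4:l rests on {2:k, 3:m}
piece 5:m rests on {4:l}
piece 6:l rests on {5:m}
piece 7:m rests on {6:l}
minimal pieces: {0:l, 1:i}
ways to finish when only these pieces remain (= sum over removing one remaining piece with nothing left below it):
  1 left: {7}→1
  2 left: {6,7}→1
  3 left: {5,6,7}→1
  4 left: {4,5,6,7}→1
  5 left: {2,4,5,6,7}→1  {3,4,5,6,7}→1
  6 left: {2,3,4,5,6,7}→2
  placing 0:l first → 2 extensions
  placing 1:i first → 2 extensions
total linear extensions = 4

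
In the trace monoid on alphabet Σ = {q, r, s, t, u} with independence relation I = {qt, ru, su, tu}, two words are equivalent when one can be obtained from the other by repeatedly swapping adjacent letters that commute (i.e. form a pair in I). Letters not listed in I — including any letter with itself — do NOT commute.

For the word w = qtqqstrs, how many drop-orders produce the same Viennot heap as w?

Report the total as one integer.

piece 0:q — minimal
piece 1:t — minimal
piece 2:q rests on {0:q}
piece 3:q rests on {2:q}
piece 4:s rests on {1:t, 3:q}
piece 5:t rests on {4:s}
piece 6:r rests on {5:t}
piece 7:s rests on {6:r}
minimal pieces: {0:q, 1:t}
ways to finish when only these pieces remain (= sum over removing one remaining piece with nothing left below it):
  1 left: {7}→1
  2 left: {6,7}→1
  3 left: {5,6,7}→1
  4 left: {4,5,6,7}→1
  5 left: {1,4,5,6,7}→1  {3,4,5,6,7}→1
  6 left: {1,3,4,5,6,7}→2  {2,3,4,5,6,7}→1
  placing 0:q first → 3 extensions
  placing 1:t first → 1 extensions
total linear extensions = 4

4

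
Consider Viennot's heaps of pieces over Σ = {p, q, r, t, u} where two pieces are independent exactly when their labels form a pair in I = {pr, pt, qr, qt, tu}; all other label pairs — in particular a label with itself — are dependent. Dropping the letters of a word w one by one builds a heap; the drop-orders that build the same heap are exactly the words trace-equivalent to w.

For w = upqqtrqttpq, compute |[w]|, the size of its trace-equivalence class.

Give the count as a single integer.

drop 0:u onto floor
drop 1:p onto {0:u}
drop 2:q onto {1:p}
drop 3:q onto {2:q}
drop 4:t onto floor
drop 5:r onto {0:u, 4:t}
drop 6:q onto {3:q}
drop 7:t onto {5:r}
drop 8:t onto {7:t}
drop 9:p onto {6:q}
drop 10:q onto {9:p}
ground layer = {0:u, 4:t}
drop-orders for the pieces not yet dropped (sum over which currently-grounded one goes next):
  1 to go: {8} 1  {10} 1
  2 to go: {7,8} 1  {8,10} 2  {9,10} 1
  3 to go: {5,7,8} 1  {6,9,10} 1  {7,8,10} 3  {8,9,10} 3
  4 to go: {3,6,9,10} 1  {4,5,7,8} 1  {5,7,8,10} 4  {6,8,9,10} 4  {7,8,9,10} 6
  5 to go: {2,3,6,9,10} 1  {3,6,8,9,10} 5  {4,5,7,8,10} 5  {5,7,8,9,10} 10  {6,7,8,9,10} 10
  6 to go: {1,2,3,6,9,10} 1  {2,3,6,8,9,10} 6  {3,6,7,8,9,10} 15  {4,5,7,8,9,10} 15  {5,6,7,8,9,10} 20
  7 to go: {1,2,3,6,8,9,10} 7  {2,3,6,7,8,9,10} 21  {3,5,6,7,8,9,10} 35  {4,5,6,7,8,9,10} 35
  8 to go: {1,2,3,6,7,8,9,10} 28  {2,3,5,6,7,8,9,10} 56  {3,4,5,6,7,8,9,10} 70
  9 to go: {1,2,3,5,6,7,8,9,10} 84  {2,3,4,5,6,7,8,9,10} 126
  if 0:u drops first: 210 orders
  if 4:t drops first: 84 orders
heap linearizations: 294

294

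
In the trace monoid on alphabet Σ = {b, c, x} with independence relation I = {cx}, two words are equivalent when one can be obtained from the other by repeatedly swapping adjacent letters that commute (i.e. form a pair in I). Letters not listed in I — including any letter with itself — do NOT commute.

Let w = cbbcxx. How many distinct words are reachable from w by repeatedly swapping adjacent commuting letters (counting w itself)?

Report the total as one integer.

#0=c has no predecessor
#1=b depends on [0:c]
#2=b depends on [1:b]
#3=c depends on [2:b]
#4=x depends on [2:b]
#5=x depends on [4:x]
sources: [0:c]
N(rest) = Σ N(rest − s) over sources s of rest; N(one piece) = 1:
  size 1 → [3]=1  [5]=1
  size 2 → [3,5]=2  [4,5]=1
  size 3 → [3,4,5]=3
  size 4 → [2,3,4,5]=3
  first=0(c) contributes 3

3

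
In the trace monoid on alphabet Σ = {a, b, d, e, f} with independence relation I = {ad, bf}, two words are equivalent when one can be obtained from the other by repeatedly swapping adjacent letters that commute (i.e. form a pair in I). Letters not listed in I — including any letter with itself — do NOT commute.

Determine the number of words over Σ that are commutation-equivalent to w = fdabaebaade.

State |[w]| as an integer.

0(f) covers ∅
1(d) covers 0:f
2(a) covers 0:f
3(b) covers 1:d, 2:a
4(a) covers 3:b
5(e) covers 4:a
6(b) covers 5:e
7(a) covers 6:b
8(a) covers 7:a
9(d) covers 6:b
10(e) covers 8:a, 9:d
floor of heap: 0:f
completions by unplaced set U, small U first (add the entries for U minus each lowest piece of U):
  |U|=1: {10}:1
  |U|=2: {8,10}:1  {9,10}:1
  |U|=3: {7,8,10}:1  {8,9,10}:2
  |U|=4: {7,8,9,10}:3
  |U|=5: {6,7,8,9,10}:3
  |U|=6: {5,6,7,8,9,10}:3
  |U|=7: {4,5,6,7,8,9,10}:3
  |U|=8: {3,4,5,6,7,8,9,10}:3
  |U|=9: {1,3,4,5,6,7,8,9,10}:3  {2,3,4,5,6,7,8,9,10}:3
  start at 0(f): 6

6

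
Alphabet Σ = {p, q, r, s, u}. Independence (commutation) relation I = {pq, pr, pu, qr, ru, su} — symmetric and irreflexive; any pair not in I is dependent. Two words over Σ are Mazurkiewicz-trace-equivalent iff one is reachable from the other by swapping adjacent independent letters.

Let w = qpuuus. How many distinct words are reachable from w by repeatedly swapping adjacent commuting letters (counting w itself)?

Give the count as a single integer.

0(q) covers ∅
1(p) covers ∅
2(u) covers 0:q
3(u) covers 2:u
4(u) covers 3:u
5(s) covers 0:q, 1:p
floor of heap: 0:q, 1:p
completions by unplaced set U, small U first (add the entries for U minus each lowest piece of U):
  |U|=1: {4}:1  {5}:1
  |U|=2: {1,5}:1  {3,4}:1  {4,5}:2
  |U|=3: {1,4,5}:3  {2,3,4}:1  {3,4,5}:3
  |U|=4: {1,3,4,5}:6  {2,3,4,5}:4
  start at 0(q): 10
  start at 1(p): 4
sum over floor = 14

14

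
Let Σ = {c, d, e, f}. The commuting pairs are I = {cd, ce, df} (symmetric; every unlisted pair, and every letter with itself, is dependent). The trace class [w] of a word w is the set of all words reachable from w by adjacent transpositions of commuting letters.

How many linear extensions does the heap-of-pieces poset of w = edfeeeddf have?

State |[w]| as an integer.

drop 0:e onto floor
drop 1:d onto {0:e}
drop 2:f onto {0:e}
drop 3:e onto {1:d, 2:f}
drop 4:e onto {3:e}
drop 5:e onto {4:e}
drop 6:d onto {5:e}
drop 7:d onto {6:d}
drop 8:f onto {5:e}
ground layer = {0:e}
drop-orders for the pieces not yet dropped (sum over which currently-grounded one goes next):
  1 to go: {7} 1  {8} 1
  2 to go: {6,7} 1  {7,8} 2
  3 to go: {6,7,8} 3
  4 to go: {5,6,7,8} 3
  5 to go: {4,5,6,7,8} 3
  6 to go: {3,4,5,6,7,8} 3
  7 to go: {1,3,4,5,6,7,8} 3  {2,3,4,5,6,7,8} 3
  if 0:e drops first: 6 orders

6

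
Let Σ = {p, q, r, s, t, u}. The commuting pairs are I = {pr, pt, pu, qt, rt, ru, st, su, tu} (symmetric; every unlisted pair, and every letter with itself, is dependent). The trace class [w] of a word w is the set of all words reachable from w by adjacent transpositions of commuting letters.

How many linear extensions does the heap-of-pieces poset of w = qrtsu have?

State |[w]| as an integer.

15

0(q) covers ∅
1(r) covers 0:q
2(t) covers ∅
3(s) covers 1:r
4(u) covers 0:q
floor of heap: 0:q, 2:t
completions by unplaced set U, small U first (add the entries for U minus each lowest piece of U):
  |U|=1: {2}:1  {3}:1  {4}:1
  |U|=2: {1,3}:1  {2,3}:2  {2,4}:2  {3,4}:2
  |U|=3: {1,2,3}:3  {1,3,4}:3  {2,3,4}:6
  start at 0(q): 12
  start at 2(t): 3
sum over floor = 15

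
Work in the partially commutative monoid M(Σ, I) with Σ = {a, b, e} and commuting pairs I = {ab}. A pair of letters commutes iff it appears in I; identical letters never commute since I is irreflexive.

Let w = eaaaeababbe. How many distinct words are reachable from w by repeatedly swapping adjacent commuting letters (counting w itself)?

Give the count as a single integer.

piece 0:e — minimal
piece 1:a rests on {0:e}
piece 2:a rests on {1:a}
piece 3:a rests on {2:a}
piece 4:e rests on {3:a}
piece 5:a rests on {4:e}
piece 6:b rests on {4:e}
piece 7:a rests on {5:a}
piece 8:b rests on {6:b}
piece 9:b rests on {8:b}
piece 10:e rests on {7:a, 9:b}
minimal pieces: {0:e}
ways to finish when only these pieces remain (= sum over removing one remaining piece with nothing left below it):
  1 left: {10}→1
  2 left: {7,10}→1  {9,10}→1
  3 left: {5,7,10}→1  {7,9,10}→2  {8,9,10}→1
  4 left: {5,7,9,10}→3  {6,8,9,10}→1  {7,8,9,10}→3
  5 left: {5,7,8,9,10}→6  {6,7,8,9,10}→4
  6 left: {5,6,7,8,9,10}→10
  7 left: {4,5,6,7,8,9,10}→10
  8 left: {3,4,5,6,7,8,9,10}→10
  9 left: {2,3,4,5,6,7,8,9,10}→10
  placing 0:e first → 10 extensions

10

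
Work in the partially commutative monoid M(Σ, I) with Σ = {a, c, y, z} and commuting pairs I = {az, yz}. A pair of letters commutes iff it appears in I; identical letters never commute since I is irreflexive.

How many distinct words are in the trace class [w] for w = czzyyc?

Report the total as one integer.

6

piece 0:c — minimal
piece 1:z rests on {0:c}
piece 2:z rests on {1:z}
piece 3:y rests on {0:c}
piece 4:y rests on {3:y}
piece 5:c rests on {2:z, 4:y}
minimal pieces: {0:c}
ways to finish when only these pieces remain (= sum over removing one remaining piece with nothing left below it):
  1 left: {5}→1
  2 left: {2,5}→1  {4,5}→1
  3 left: {1,2,5}→1  {2,4,5}→2  {3,4,5}→1
  4 left: {1,2,4,5}→3  {2,3,4,5}→3
  placing 0:c first → 6 extensions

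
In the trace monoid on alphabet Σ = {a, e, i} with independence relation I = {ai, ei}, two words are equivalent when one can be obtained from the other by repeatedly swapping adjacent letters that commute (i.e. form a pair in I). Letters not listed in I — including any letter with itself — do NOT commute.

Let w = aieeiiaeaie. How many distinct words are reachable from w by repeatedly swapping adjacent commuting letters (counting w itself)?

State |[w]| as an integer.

330

drop 0:a onto floor
drop 1:i onto floor
drop 2:e onto {0:a}
drop 3:e onto {2:e}
drop 4:i onto {1:i}
drop 5:i onto {4:i}
drop 6:a onto {3:e}
drop 7:e onto {6:a}
drop 8:a onto {7:e}
drop 9:i onto {5:i}
drop 10:e onto {8:a}
ground layer = {0:a, 1:i}
drop-orders for the pieces not yet dropped (sum over which currently-grounded one goes next):
  1 to go: {9} 1  {10} 1
  2 to go: {5,9} 1  {8,10} 1  {9,10} 2
  3 to go: {4,5,9} 1  {5,9,10} 3  {7,8,10} 1  {8,9,10} 3
  4 to go: {1,4,5,9} 1  {4,5,9,10} 4  {5,8,9,10} 6  {6,7,8,10} 1  {7,8,9,10} 4
  5 to go: {1,4,5,9,10} 5  {3,6,7,8,10} 1  {4,5,8,9,10} 10  {5,7,8,9,10} 10  {6,7,8,9,10} 5
  6 to go: {1,4,5,8,9,10} 15  {2,3,6,7,8,10} 1  {3,6,7,8,9,10} 6  {4,5,7,8,9,10} 20  {5,6,7,8,9,10} 15
  7 to go: {0,2,3,6,7,8,10} 1  {1,4,5,7,8,9,10} 35  {2,3,6,7,8,9,10} 7  {3,5,6,7,8,9,10} 21  {4,5,6,7,8,9,10} 35
  8 to go: {0,2,3,6,7,8,9,10} 8  {1,4,5,6,7,8,9,10} 70  {2,3,5,6,7,8,9,10} 28  {3,4,5,6,7,8,9,10} 56
  9 to go: {0,2,3,5,6,7,8,9,10} 36  {1,3,4,5,6,7,8,9,10} 126  {2,3,4,5,6,7,8,9,10} 84
  if 0:a drops first: 210 orders
  if 1:i drops first: 120 orders
heap linearizations: 330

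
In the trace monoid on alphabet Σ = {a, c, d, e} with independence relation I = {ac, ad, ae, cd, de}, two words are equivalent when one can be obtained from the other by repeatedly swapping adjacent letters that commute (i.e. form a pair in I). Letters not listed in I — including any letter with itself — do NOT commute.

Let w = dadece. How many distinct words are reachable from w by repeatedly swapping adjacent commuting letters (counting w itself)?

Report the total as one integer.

60

piece 0:d — minimal
piece 1:a — minimal
piece 2:d rests on {0:d}
piece 3:e — minimal
piece 4:c rests on {3:e}
piece 5:e rests on {4:c}
minimal pieces: {0:d, 1:a, 3:e}
ways to finish when only these pieces remain (= sum over removing one remaining piece with nothing left below it):
  1 left: {1}→1  {2}→1  {5}→1
  2 left: {0,2}→1  {1,2}→2  {1,5}→2  {2,5}→2  {4,5}→1
  3 left: {0,1,2}→3  {0,2,5}→3  {1,2,5}→6  {1,4,5}→3  {2,4,5}→3  {3,4,5}→1
  4 left: {0,1,2,5}→12  {0,2,4,5}→6  {1,2,4,5}→12  {1,3,4,5}→4  {2,3,4,5}→4
  placing 0:d first → 20 extensions
  placing 1:a first → 10 extensions
  placing 3:e first → 30 extensions
total linear extensions = 60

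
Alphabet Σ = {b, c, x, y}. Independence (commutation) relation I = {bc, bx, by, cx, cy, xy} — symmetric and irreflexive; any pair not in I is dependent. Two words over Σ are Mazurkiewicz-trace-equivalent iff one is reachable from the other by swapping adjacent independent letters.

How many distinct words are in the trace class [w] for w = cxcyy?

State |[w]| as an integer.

drop 0:c onto floor
drop 1:x onto floor
drop 2:c onto {0:c}
drop 3:y onto floor
drop 4:y onto {3:y}
ground layer = {0:c, 1:x, 3:y}
drop-orders for the pieces not yet dropped (sum over which currently-grounded one goes next):
  1 to go: {1} 1  {2} 1  {4} 1
  2 to go: {0,2} 1  {1,2} 2  {1,4} 2  {2,4} 2  {3,4} 1
  3 to go: {0,1,2} 3  {0,2,4} 3  {1,2,4} 6  {1,3,4} 3  {2,3,4} 3
  if 0:c drops first: 12 orders
  if 1:x drops first: 6 orders
  if 3:y drops first: 12 orders
heap linearizations: 30

30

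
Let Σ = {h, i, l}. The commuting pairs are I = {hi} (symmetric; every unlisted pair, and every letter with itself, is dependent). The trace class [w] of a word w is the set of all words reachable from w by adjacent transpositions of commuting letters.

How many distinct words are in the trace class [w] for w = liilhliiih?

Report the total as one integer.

drop 0:l onto floor
drop 1:i onto {0:l}
drop 2:i onto {1:i}
drop 3:l onto {2:i}
drop 4:h onto {3:l}
drop 5:l onto {4:h}
drop 6:i onto {5:l}
drop 7:i onto {6:i}
drop 8:i onto {7:i}
drop 9:h onto {5:l}
ground layer = {0:l}
drop-orders for the pieces not yet dropped (sum over which currently-grounded one goes next):
  1 to go: {8} 1  {9} 1
  2 to go: {7,8} 1  {8,9} 2
  3 to go: {6,7,8} 1  {7,8,9} 3
  4 to go: {6,7,8,9} 4
  5 to go: {5,6,7,8,9} 4
  6 to go: {4,5,6,7,8,9} 4
  7 to go: {3,4,5,6,7,8,9} 4
  8 to go: {2,3,4,5,6,7,8,9} 4
  if 0:l drops first: 4 orders

4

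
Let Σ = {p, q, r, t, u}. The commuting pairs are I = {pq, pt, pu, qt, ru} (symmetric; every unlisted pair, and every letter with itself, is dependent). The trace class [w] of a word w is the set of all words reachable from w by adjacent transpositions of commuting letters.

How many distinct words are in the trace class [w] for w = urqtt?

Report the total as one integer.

#0=u has no predecessor
#1=r has no predecessor
#2=q depends on [0:u, 1:r]
#3=t depends on [0:u, 1:r]
#4=t depends on [3:t]
sources: [0:u, 1:r]
N(rest) = Σ N(rest − s) over sources s of rest; N(one piece) = 1:
  size 1 → [2]=1  [4]=1
  size 2 → [2,4]=2  [3,4]=1
  size 3 → [2,3,4]=3
  first=0(u) contributes 3
  first=1(r) contributes 3
|[w]| = 6

6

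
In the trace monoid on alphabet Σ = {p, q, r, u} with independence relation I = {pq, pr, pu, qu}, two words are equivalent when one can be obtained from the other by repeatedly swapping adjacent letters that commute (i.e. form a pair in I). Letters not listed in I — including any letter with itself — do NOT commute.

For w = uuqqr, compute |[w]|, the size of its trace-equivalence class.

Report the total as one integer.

6

0(u) covers ∅
1(u) covers 0:u
2(q) covers ∅
3(q) covers 2:q
4(r) covers 1:u, 3:q
floor of heap: 0:u, 2:q
completions by unplaced set U, small U first (add the entries for U minus each lowest piece of U):
  |U|=1: {4}:1
  |U|=2: {1,4}:1  {3,4}:1
  |U|=3: {0,1,4}:1  {1,3,4}:2  {2,3,4}:1
  start at 0(u): 3
  start at 2(q): 3
sum over floor = 6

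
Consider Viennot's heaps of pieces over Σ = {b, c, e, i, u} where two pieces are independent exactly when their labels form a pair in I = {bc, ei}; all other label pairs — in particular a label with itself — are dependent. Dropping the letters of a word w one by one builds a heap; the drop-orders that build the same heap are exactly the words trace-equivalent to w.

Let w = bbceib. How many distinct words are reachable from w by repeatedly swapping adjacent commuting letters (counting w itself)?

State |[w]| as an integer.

6

#0=b has no predecessor
#1=b depends on [0:b]
#2=c has no predecessor
#3=e depends on [1:b, 2:c]
#4=i depends on [1:b, 2:c]
#5=b depends on [3:e, 4:i]
sources: [0:b, 2:c]
N(rest) = Σ N(rest − s) over sources s of rest; N(one piece) = 1:
  size 1 → [5]=1
  size 2 → [3,5]=1  [4,5]=1
  size 3 → [3,4,5]=2
  size 4 → [1,3,4,5]=2  [2,3,4,5]=2
  first=0(b) contributes 4
  first=2(c) contributes 2
|[w]| = 6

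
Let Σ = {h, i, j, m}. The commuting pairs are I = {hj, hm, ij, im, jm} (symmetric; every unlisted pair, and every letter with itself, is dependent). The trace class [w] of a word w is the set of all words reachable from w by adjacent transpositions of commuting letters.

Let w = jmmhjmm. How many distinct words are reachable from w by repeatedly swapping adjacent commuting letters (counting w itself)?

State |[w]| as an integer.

piece 0:j — minimal
piece 1:m — minimal
piece 2:m rests on {1:m}
piece 3:h — minimal
piece 4:j rests on {0:j}
piece 5:m rests on {2:m}
piece 6:m rests on {5:m}
minimal pieces: {0:j, 1:m, 3:h}
ways to finish when only these pieces remain (= sum over removing one remaining piece with nothing left below it):
  1 left: {3}→1  {4}→1  {6}→1
  2 left: {0,4}→1  {3,4}→2  {3,6}→2  {4,6}→2  {5,6}→1
  3 left: {0,3,4}→3  {0,4,6}→3  {2,5,6}→1  {3,4,6}→6  {3,5,6}→3  {4,5,6}→3
  4 left: {0,3,4,6}→12  {0,4,5,6}→6  {1,2,5,6}→1  {2,3,5,6}→4  {2,4,5,6}→4  {3,4,5,6}→12
  5 left: {0,2,4,5,6}→10  {0,3,4,5,6}→30  {1,2,3,5,6}→5  {1,2,4,5,6}→5  {2,3,4,5,6}→20
  placing 0:j first → 30 extensions
  placing 1:m first → 60 extensions
  placing 3:h first → 15 extensions
total linear extensions = 105

105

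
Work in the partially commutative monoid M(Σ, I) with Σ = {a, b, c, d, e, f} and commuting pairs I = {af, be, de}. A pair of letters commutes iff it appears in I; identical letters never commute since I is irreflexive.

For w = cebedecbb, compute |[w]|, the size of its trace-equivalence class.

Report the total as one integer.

#0=c has no predecessor
#1=e depends on [0:c]
#2=b depends on [0:c]
#3=e depends on [1:e]
#4=d depends on [2:b]
#5=e depends on [3:e]
#6=c depends on [4:d, 5:e]
#7=b depends on [6:c]
#8=b depends on [7:b]
sources: [0:c]
N(rest) = Σ N(rest − s) over sources s of rest; N(one piece) = 1:
  size 1 → [8]=1
  size 2 → [7,8]=1
  size 3 → [6,7,8]=1
  size 4 → [4,6,7,8]=1  [5,6,7,8]=1
  size 5 → [2,4,6,7,8]=1  [3,5,6,7,8]=1  [4,5,6,7,8]=2
  size 6 → [1,3,5,6,7,8]=1  [2,4,5,6,7,8]=3  [3,4,5,6,7,8]=3
  size 7 → [1,3,4,5,6,7,8]=4  [2,3,4,5,6,7,8]=6
  first=0(c) contributes 10

10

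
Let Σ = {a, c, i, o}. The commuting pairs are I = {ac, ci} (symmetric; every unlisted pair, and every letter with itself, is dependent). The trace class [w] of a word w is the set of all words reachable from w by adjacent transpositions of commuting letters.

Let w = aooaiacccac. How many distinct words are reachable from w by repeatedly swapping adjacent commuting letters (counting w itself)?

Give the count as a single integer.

70

piece 0:a — minimal
piece 1:o rests on {0:a}
piece 2:o rests on {1:o}
piece 3:a rests on {2:o}
piece 4:i rests on {3:a}
piece 5:a rests on {4:i}
piece 6:c rests on {2:o}
piece 7:c rests on {6:c}
piece 8:c rests on {7:c}
piece 9:a rests on {5:a}
piece 10:c rests on {8:c}
minimal pieces: {0:a}
ways to finish when only these pieces remain (= sum over removing one remaining piece with nothing left below it):
  1 left: {9}→1  {10}→1
  2 left: {5,9}→1  {8,10}→1  {9,10}→2
  3 left: {4,5,9}→1  {5,9,10}→3  {7,8,10}→1  {8,9,10}→3
  4 left: {3,4,5,9}→1  {4,5,9,10}→4  {5,8,9,10}→6  {6,7,8,10}→1  {7,8,9,10}→4
  5 left: {3,4,5,9,10}→5  {4,5,8,9,10}→10  {5,7,8,9,10}→10  {6,7,8,9,10}→5
  6 left: {3,4,5,8,9,10}→15  {4,5,7,8,9,10}→20  {5,6,7,8,9,10}→15
  7 left: {3,4,5,7,8,9,10}→35  {4,5,6,7,8,9,10}→35
  8 left: {3,4,5,6,7,8,9,10}→70
  9 left: {2,3,4,5,6,7,8,9,10}→70
  placing 0:a first → 70 extensions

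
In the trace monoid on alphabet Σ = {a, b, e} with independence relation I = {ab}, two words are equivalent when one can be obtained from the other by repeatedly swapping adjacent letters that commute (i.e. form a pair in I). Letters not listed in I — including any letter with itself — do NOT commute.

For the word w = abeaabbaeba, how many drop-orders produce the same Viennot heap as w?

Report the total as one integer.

drop 0:a onto floor
drop 1:b onto floor
drop 2:e onto {0:a, 1:b}
drop 3:a onto {2:e}
drop 4:a onto {3:a}
drop 5:b onto {2:e}
drop 6:b onto {5:b}
drop 7:a onto {4:a}
drop 8:e onto {6:b, 7:a}
drop 9:b onto {8:e}
drop 10:a onto {8:e}
ground layer = {0:a, 1:b}
drop-orders for the pieces not yet dropped (sum over which currently-grounded one goes next):
  1 to go: {9} 1  {10} 1
  2 to go: {9,10} 2
  3 to go: {8,9,10} 2
  4 to go: {6,8,9,10} 2  {7,8,9,10} 2
  5 to go: {4,7,8,9,10} 2  {5,6,8,9,10} 2  {6,7,8,9,10} 4
  6 to go: {3,4,7,8,9,10} 2  {4,6,7,8,9,10} 6  {5,6,7,8,9,10} 6
  7 to go: {3,4,6,7,8,9,10} 8  {4,5,6,7,8,9,10} 12
  8 to go: {3,4,5,6,7,8,9,10} 20
  9 to go: {2,3,4,5,6,7,8,9,10} 20
  if 0:a drops first: 20 orders
  if 1:b drops first: 20 orders
heap linearizations: 40

40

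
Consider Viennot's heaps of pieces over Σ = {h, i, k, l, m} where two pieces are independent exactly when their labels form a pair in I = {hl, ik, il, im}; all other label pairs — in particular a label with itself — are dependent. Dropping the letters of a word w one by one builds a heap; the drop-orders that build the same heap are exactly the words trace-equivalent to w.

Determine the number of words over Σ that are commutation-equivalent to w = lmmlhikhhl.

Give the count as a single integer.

#0=l has no predecessor
#1=m depends on [0:l]
#2=m depends on [1:m]
#3=l depends on [2:m]
#4=h depends on [2:m]
#5=i depends on [4:h]
#6=k depends on [3:l, 4:h]
#7=h depends on [5:i, 6:k]
#8=h depends on [7:h]
#9=l depends on [6:k]
sources: [0:l]
N(rest) = Σ N(rest − s) over sources s of rest; N(one piece) = 1:
  size 1 → [8]=1  [9]=1
  size 2 → [7,8]=1  [8,9]=2
  size 3 → [5,7,8]=1  [7,8,9]=3
  size 4 → [5,7,8,9]=4  [6,7,8,9]=3
  size 5 → [3,6,7,8,9]=3  [5,6,7,8,9]=7
  size 6 → [3,5,6,7,8,9]=10  [4,5,6,7,8,9]=7
  size 7 → [3,4,5,6,7,8,9]=17
  size 8 → [2,3,4,5,6,7,8,9]=17
  first=0(l) contributes 17

17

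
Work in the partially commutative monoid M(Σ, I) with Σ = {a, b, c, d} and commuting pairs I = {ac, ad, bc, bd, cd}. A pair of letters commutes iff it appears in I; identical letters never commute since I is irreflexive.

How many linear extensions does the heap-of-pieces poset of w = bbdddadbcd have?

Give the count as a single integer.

drop 0:b onto floor
drop 1:b onto {0:b}
drop 2:d onto floor
drop 3:d onto {2:d}
drop 4:d onto {3:d}
drop 5:a onto {1:b}
drop 6:d onto {4:d}
drop 7:b onto {5:a}
drop 8:c onto floor
drop 9:d onto {6:d}
ground layer = {0:b, 2:d, 8:c}
drop-orders for the pieces not yet dropped (sum over which currently-grounded one goes next):
  1 to go: {7} 1  {8} 1  {9} 1
  2 to go: {5,7} 1  {6,9} 1  {7,8} 2  {7,9} 2  {8,9} 2
  3 to go: {1,5,7} 1  {4,6,9} 1  {5,7,8} 3  {5,7,9} 3  {6,7,9} 3  {6,8,9} 3  {7,8,9} 6
  4 to go: {0,1,5,7} 1  {1,5,7,8} 4  {1,5,7,9} 4  {3,4,6,9} 1  {4,6,7,9} 4  {4,6,8,9} 4  {5,6,7,9} 6  {5,7,8,9} 12  {6,7,8,9} 12
  5 to go: {0,1,5,7,8} 5  {0,1,5,7,9} 5  {1,5,6,7,9} 10  {1,5,7,8,9} 20  {2,3,4,6,9} 1  {3,4,6,7,9} 5  {3,4,6,8,9} 5  {4,5,6,7,9} 10  {4,6,7,8,9} 20  {5,6,7,8,9} 30
  6 to go: {0,1,5,6,7,9} 15  {0,1,5,7,8,9} 30  {1,4,5,6,7,9} 20  {1,5,6,7,8,9} 60  {2,3,4,6,7,9} 6  {2,3,4,6,8,9} 6  {3,4,5,6,7,9} 15  {3,4,6,7,8,9} 30  {4,5,6,7,8,9} 60
  7 to go: {0,1,4,5,6,7,9} 35  {0,1,5,6,7,8,9} 105  {1,3,4,5,6,7,9} 35  {1,4,5,6,7,8,9} 140  {2,3,4,5,6,7,9} 21  {2,3,4,6,7,8,9} 42  {3,4,5,6,7,8,9} 105
  8 to go: {0,1,3,4,5,6,7,9} 70  {0,1,4,5,6,7,8,9} 280  {1,2,3,4,5,6,7,9} 56  {1,3,4,5,6,7,8,9} 280  {2,3,4,5,6,7,8,9} 168
  if 0:b drops first: 504 orders
  if 2:d drops first: 630 orders
  if 8:c drops first: 126 orders
heap linearizations: 1260

1260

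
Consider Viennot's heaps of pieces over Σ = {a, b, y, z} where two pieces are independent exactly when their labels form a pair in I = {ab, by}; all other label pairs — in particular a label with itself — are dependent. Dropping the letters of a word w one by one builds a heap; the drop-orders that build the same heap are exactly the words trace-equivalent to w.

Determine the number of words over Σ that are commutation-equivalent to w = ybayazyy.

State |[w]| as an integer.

piece 0:y — minimal
piece 1:b — minimal
piece 2:a rests on {0:y}
piece 3:y rests on {2:a}
piece 4:a rests on {3:y}
piece 5:z rests on {1:b, 4:a}
piece 6:y rests on {5:z}
piece 7:y rests on {6:y}
minimal pieces: {0:y, 1:b}
ways to finish when only these pieces remain (= sum over removing one remaining piece with nothing left below it):
  1 left: {7}→1
  2 left: {6,7}→1
  3 left: {5,6,7}→1
  4 left: {1,5,6,7}→1  {4,5,6,7}→1
  5 left: {1,4,5,6,7}→2  {3,4,5,6,7}→1
  6 left: {1,3,4,5,6,7}→3  {2,3,4,5,6,7}→1
  placing 0:y first → 4 extensions
  placing 1:b first → 1 extensions
total linear extensions = 5

5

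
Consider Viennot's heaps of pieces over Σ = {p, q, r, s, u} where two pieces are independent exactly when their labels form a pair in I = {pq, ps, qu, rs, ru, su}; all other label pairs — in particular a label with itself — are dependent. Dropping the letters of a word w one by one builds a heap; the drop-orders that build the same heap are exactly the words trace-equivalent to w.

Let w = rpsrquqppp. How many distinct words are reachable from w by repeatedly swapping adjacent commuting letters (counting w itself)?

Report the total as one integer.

#0=r has no predecessor
#1=p depends on [0:r]
#2=s has no predecessor
#3=r depends on [1:p]
#4=q depends on [2:s, 3:r]
#5=u depends on [1:p]
#6=q depends on [4:q]
#7=p depends on [3:r, 5:u]
#8=p depends on [7:p]
#9=p depends on [8:p]
sources: [0:r, 2:s]
N(rest) = Σ N(rest − s) over sources s of rest; N(one piece) = 1:
  size 1 → [6]=1  [9]=1
  size 2 → [4,6]=1  [6,9]=2  [8,9]=1
  size 3 → [2,4,6]=1  [4,6,9]=3  [6,8,9]=3  [7,8,9]=1
  size 4 → [2,4,6,9]=4  [4,6,8,9]=6  [5,7,8,9]=1  [6,7,8,9]=4
  size 5 → [2,4,6,8,9]=10  [4,6,7,8,9]=10  [5,6,7,8,9]=5
  size 6 → [2,4,6,7,8,9]=20  [3,4,6,7,8,9]=10  [4,5,6,7,8,9]=15
  size 7 → [2,3,4,6,7,8,9]=30  [2,4,5,6,7,8,9]=35  [3,4,5,6,7,8,9]=25
  size 8 → [1,3,4,5,6,7,8,9]=25  [2,3,4,5,6,7,8,9]=90
  first=0(r) contributes 115
  first=2(s) contributes 25
|[w]| = 140

140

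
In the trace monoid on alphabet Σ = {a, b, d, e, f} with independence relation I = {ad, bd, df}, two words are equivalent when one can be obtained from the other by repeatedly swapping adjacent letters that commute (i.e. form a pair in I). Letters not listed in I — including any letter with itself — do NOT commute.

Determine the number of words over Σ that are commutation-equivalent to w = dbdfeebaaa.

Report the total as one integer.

0(d) covers ∅
1(b) covers ∅
2(d) covers 0:d
3(f) covers 1:b
4(e) covers 2:d, 3:f
5(e) covers 4:e
6(b) covers 5:e
7(a) covers 6:b
8(a) covers 7:a
9(a) covers 8:a
floor of heap: 0:d, 1:b
completions by unplaced set U, small U first (add the entries for U minus each lowest piece of U):
  |U|=1: {9}:1
  |U|=2: {8,9}:1
  |U|=3: {7,8,9}:1
  |U|=4: {6,7,8,9}:1
  |U|=5: {5,6,7,8,9}:1
  |U|=6: {4,5,6,7,8,9}:1
  |U|=7: {2,4,5,6,7,8,9}:1  {3,4,5,6,7,8,9}:1
  |U|=8: {0,2,4,5,6,7,8,9}:1  {1,3,4,5,6,7,8,9}:1  {2,3,4,5,6,7,8,9}:2
  start at 0(d): 3
  start at 1(b): 3
sum over floor = 6

6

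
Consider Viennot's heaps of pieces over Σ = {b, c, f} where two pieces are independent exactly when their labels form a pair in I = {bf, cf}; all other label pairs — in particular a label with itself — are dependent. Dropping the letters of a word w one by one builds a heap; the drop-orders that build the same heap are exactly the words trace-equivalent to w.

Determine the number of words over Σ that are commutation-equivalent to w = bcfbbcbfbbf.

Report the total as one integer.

#0=b has no predecessor
#1=c depends on [0:b]
#2=f has no predecessor
#3=b depends on [1:c]
#4=b depends on [3:b]
#5=c depends on [4:b]
#6=b depends on [5:c]
#7=f depends on [2:f]
#8=b depends on [6:b]
#9=b depends on [8:b]
#10=f depends on [7:f]
sources: [0:b, 2:f]
N(rest) = Σ N(rest − s) over sources s of rest; N(one piece) = 1:
  size 1 → [9]=1  [10]=1
  size 2 → [7,10]=1  [8,9]=1  [9,10]=2
  size 3 → [2,7,10]=1  [6,8,9]=1  [7,9,10]=3  [8,9,10]=3
  size 4 → [2,7,9,10]=4  [5,6,8,9]=1  [6,8,9,10]=4  [7,8,9,10]=6
  size 5 → [2,7,8,9,10]=10  [4,5,6,8,9]=1  [5,6,8,9,10]=5  [6,7,8,9,10]=10
  size 6 → [2,6,7,8,9,10]=20  [3,4,5,6,8,9]=1  [4,5,6,8,9,10]=6  [5,6,7,8,9,10]=15
  size 7 → [1,3,4,5,6,8,9]=1  [2,5,6,7,8,9,10]=35  [3,4,5,6,8,9,10]=7  [4,5,6,7,8,9,10]=21
  size 8 → [0,1,3,4,5,6,8,9]=1  [1,3,4,5,6,8,9,10]=8  [2,4,5,6,7,8,9,10]=56  [3,4,5,6,7,8,9,10]=28
  size 9 → [0,1,3,4,5,6,8,9,10]=9  [1,3,4,5,6,7,8,9,10]=36  [2,3,4,5,6,7,8,9,10]=84
  first=0(b) contributes 120
  first=2(f) contributes 45
|[w]| = 165

165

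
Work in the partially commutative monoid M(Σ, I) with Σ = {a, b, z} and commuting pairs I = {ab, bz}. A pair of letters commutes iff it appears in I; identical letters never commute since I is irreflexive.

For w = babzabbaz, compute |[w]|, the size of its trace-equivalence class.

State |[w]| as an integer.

126

#0=b has no predecessor
#1=a has no predecessor
#2=b depends on [0:b]
#3=z depends on [1:a]
#4=a depends on [3:z]
#5=b depends on [2:b]
#6=b depends on [5:b]
#7=a depends on [4:a]
#8=z depends on [7:a]
sources: [0:b, 1:a]
N(rest) = Σ N(rest − s) over sources s of rest; N(one piece) = 1:
  size 1 → [6]=1  [8]=1
  size 2 → [5,6]=1  [6,8]=2  [7,8]=1
  size 3 → [2,5,6]=1  [4,7,8]=1  [5,6,8]=3  [6,7,8]=3
  size 4 → [0,2,5,6]=1  [2,5,6,8]=4  [3,4,7,8]=1  [4,6,7,8]=4  [5,6,7,8]=6
  size 5 → [0,2,5,6,8]=5  [1,3,4,7,8]=1  [2,5,6,7,8]=10  [3,4,6,7,8]=5  [4,5,6,7,8]=10
  size 6 → [0,2,5,6,7,8]=15  [1,3,4,6,7,8]=6  [2,4,5,6,7,8]=20  [3,4,5,6,7,8]=15
  size 7 → [0,2,4,5,6,7,8]=35  [1,3,4,5,6,7,8]=21  [2,3,4,5,6,7,8]=35
  first=0(b) contributes 56
  first=1(a) contributes 70
|[w]| = 126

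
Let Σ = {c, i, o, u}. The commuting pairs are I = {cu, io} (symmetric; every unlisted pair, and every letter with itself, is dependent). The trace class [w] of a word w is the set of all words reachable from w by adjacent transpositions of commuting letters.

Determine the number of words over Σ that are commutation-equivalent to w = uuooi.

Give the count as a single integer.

piece 0:u — minimal
piece 1:u rests on {0:u}
piece 2:o rests on {1:u}
piece 3:o rests on {2:o}
piece 4:i rests on {1:u}
minimal pieces: {0:u}
ways to finish when only these pieces remain (= sum over removing one remaining piece with nothing left below it):
  1 left: {3}→1  {4}→1
  2 left: {2,3}→1  {3,4}→2
  3 left: {2,3,4}→3
  placing 0:u first → 3 extensions

3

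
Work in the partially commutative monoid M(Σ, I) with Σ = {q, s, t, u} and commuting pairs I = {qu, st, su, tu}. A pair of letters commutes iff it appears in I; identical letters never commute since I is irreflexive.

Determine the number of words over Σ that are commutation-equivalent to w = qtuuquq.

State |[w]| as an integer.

35

#0=q has no predecessor
#1=t depends on [0:q]
#2=u has no predecessor
#3=u depends on [2:u]
#4=q depends on [1:t]
#5=u depends on [3:u]
#6=q depends on [4:q]
sources: [0:q, 2:u]
N(rest) = Σ N(rest − s) over sources s of rest; N(one piece) = 1:
  size 1 → [5]=1  [6]=1
  size 2 → [3,5]=1  [4,6]=1  [5,6]=2
  size 3 → [1,4,6]=1  [2,3,5]=1  [3,5,6]=3  [4,5,6]=3
  size 4 → [0,1,4,6]=1  [1,4,5,6]=4  [2,3,5,6]=4  [3,4,5,6]=6
  size 5 → [0,1,4,5,6]=5  [1,3,4,5,6]=10  [2,3,4,5,6]=10
  first=0(q) contributes 20
  first=2(u) contributes 15
|[w]| = 35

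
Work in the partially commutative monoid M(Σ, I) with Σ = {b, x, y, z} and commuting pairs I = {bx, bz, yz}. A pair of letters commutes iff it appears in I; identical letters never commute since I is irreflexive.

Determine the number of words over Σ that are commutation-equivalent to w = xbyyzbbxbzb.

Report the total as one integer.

145

piece 0:x — minimal
piece 1:b — minimal
piece 2:y rests on {0:x, 1:b}
piece 3:y rests on {2:y}
piece 4:z rests on {0:x}
piece 5:b rests on {3:y}
piece 6:b rests on {5:b}
piece 7:x rests on {3:y, 4:z}
piece 8:b rests on {6:b}
piece 9:z rests on {7:x}
piece 10:b rests on {8:b}
minimal pieces: {0:x, 1:b}
ways to finish when only these pieces remain (= sum over removing one remaining piece with nothing left below it):
  1 left: {9}→1  {10}→1
  2 left: {7,9}→1  {8,10}→1  {9,10}→2
  3 left: {4,7,9}→1  {6,8,10}→1  {7,9,10}→3  {8,9,10}→3
  4 left: {4,7,9,10}→4  {5,6,8,10}→1  {6,8,9,10}→4  {7,8,9,10}→6
  5 left: {4,7,8,9,10}→10  {5,6,8,9,10}→5  {6,7,8,9,10}→10
  6 left: {4,6,7,8,9,10}→20  {5,6,7,8,9,10}→15
  7 left: {3,5,6,7,8,9,10}→15  {4,5,6,7,8,9,10}→35
  8 left: {2,3,5,6,7,8,9,10}→15  {3,4,5,6,7,8,9,10}→50
  9 left: {1,2,3,5,6,7,8,9,10}→15  {2,3,4,5,6,7,8,9,10}→65
  placing 0:x first → 80 extensions
  placing 1:b first → 65 extensions
total linear extensions = 145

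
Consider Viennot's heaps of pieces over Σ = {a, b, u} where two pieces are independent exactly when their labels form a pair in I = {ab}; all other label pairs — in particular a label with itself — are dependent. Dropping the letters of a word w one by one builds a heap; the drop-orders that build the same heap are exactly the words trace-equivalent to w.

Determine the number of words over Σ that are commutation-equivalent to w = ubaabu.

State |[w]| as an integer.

6

0(u) covers ∅
1(b) covers 0:u
2(a) covers 0:u
3(a) covers 2:a
4(b) covers 1:b
5(u) covers 3:a, 4:b
floor of heap: 0:u
completions by unplaced set U, small U first (add the entries for U minus each lowest piece of U):
  |U|=1: {5}:1
  |U|=2: {3,5}:1  {4,5}:1
  |U|=3: {1,4,5}:1  {2,3,5}:1  {3,4,5}:2
  |U|=4: {1,3,4,5}:3  {2,3,4,5}:3
  start at 0(u): 6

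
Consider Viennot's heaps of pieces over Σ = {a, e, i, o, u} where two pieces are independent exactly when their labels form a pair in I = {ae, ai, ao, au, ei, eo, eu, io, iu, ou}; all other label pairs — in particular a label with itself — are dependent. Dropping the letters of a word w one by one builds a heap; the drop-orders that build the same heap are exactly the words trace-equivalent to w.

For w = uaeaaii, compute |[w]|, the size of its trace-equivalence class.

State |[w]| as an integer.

drop 0:u onto floor
drop 1:a onto floor
drop 2:e onto floor
drop 3:a onto {1:a}
drop 4:a onto {3:a}
drop 5:i onto floor
drop 6:i onto {5:i}
ground layer = {0:u, 1:a, 2:e, 5:i}
drop-orders for the pieces not yet dropped (sum over which currently-grounded one goes next):
  1 to go: {0} 1  {2} 1  {4} 1  {6} 1
  2 to go: {0,2} 2  {0,4} 2  {0,6} 2  {2,4} 2  {2,6} 2  {3,4} 1  {4,6} 2  {5,6} 1
  3 to go: {0,2,4} 6  {0,2,6} 6  {0,3,4} 3  {0,4,6} 6  {0,5,6} 3  {1,3,4} 1  {2,3,4} 3  {2,4,6} 6  {2,5,6} 3  {3,4,6} 3  {4,5,6} 3
  4 to go: {0,1,3,4} 4  {0,2,3,4} 12  {0,2,4,6} 24  {0,2,5,6} 12  {0,3,4,6} 12  {0,4,5,6} 12  {1,2,3,4} 4  {1,3,4,6} 4  {2,3,4,6} 12  {2,4,5,6} 12  {3,4,5,6} 6
  5 to go: {0,1,2,3,4} 20  {0,1,3,4,6} 20  {0,2,3,4,6} 60  {0,2,4,5,6} 60  {0,3,4,5,6} 30  {1,2,3,4,6} 20  {1,3,4,5,6} 10  {2,3,4,5,6} 30
  if 0:u drops first: 60 orders
  if 1:a drops first: 180 orders
  if 2:e drops first: 60 orders
  if 5:i drops first: 120 orders
heap linearizations: 420

420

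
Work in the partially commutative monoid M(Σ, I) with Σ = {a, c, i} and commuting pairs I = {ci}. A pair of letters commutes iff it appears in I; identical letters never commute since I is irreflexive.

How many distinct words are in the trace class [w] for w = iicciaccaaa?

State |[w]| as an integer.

0(i) covers ∅
1(i) covers 0:i
2(c) covers ∅
3(c) covers 2:c
4(i) covers 1:i
5(a) covers 3:c, 4:i
6(c) covers 5:a
7(c) covers 6:c
8(a) covers 7:c
9(a) covers 8:a
10(a) covers 9:a
floor of heap: 0:i, 2:c
completions by unplaced set U, small U first (add the entries for U minus each lowest piece of U):
  |U|=1: {10}:1
  |U|=2: {9,10}:1
  |U|=3: {8,9,10}:1
  |U|=4: {7,8,9,10}:1
  |U|=5: {6,7,8,9,10}:1
  |U|=6: {5,6,7,8,9,10}:1
  |U|=7: {3,5,6,7,8,9,10}:1  {4,5,6,7,8,9,10}:1
  |U|=8: {1,4,5,6,7,8,9,10}:1  {2,3,5,6,7,8,9,10}:1  {3,4,5,6,7,8,9,10}:2
  |U|=9: {0,1,4,5,6,7,8,9,10}:1  {1,3,4,5,6,7,8,9,10}:3  {2,3,4,5,6,7,8,9,10}:3
  start at 0(i): 6
  start at 2(c): 4
sum over floor = 10

10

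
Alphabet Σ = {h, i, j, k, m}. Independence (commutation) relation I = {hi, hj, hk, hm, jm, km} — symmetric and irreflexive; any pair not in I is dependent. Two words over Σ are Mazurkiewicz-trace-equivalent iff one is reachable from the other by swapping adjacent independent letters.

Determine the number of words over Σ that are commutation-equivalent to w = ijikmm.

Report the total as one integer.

3

#0=i has no predecessor
#1=j depends on [0:i]
#2=i depends on [1:j]
#3=k depends on [2:i]
#4=m depends on [2:i]
#5=m depends on [4:m]
sources: [0:i]
N(rest) = Σ N(rest − s) over sources s of rest; N(one piece) = 1:
  size 1 → [3]=1  [5]=1
  size 2 → [3,5]=2  [4,5]=1
  size 3 → [3,4,5]=3
  size 4 → [2,3,4,5]=3
  first=0(i) contributes 3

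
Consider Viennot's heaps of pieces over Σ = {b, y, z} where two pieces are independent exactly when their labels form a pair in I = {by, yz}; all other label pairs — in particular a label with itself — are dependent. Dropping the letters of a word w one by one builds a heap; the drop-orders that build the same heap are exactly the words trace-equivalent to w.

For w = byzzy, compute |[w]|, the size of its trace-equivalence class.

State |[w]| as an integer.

piece 0:b — minimal
piece 1:y — minimal
piece 2:z rests on {0:b}
piece 3:z rests on {2:z}
piece 4:y rests on {1:y}
minimal pieces: {0:b, 1:y}
ways to finish when only these pieces remain (= sum over removing one remaining piece with nothing left below it):
  1 left: {3}→1  {4}→1
  2 left: {1,4}→1  {2,3}→1  {3,4}→2
  3 left: {0,2,3}→1  {1,3,4}→3  {2,3,4}→3
  placing 0:b first → 6 extensions
  placing 1:y first → 4 extensions
total linear extensions = 10

10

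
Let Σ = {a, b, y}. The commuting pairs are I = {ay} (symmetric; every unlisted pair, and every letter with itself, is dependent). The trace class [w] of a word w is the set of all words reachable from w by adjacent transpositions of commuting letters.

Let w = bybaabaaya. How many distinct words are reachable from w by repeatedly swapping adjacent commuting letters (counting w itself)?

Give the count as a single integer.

#0=b has no predecessor
#1=y depends on [0:b]
#2=b depends on [1:y]
#3=a depends on [2:b]
#4=a depends on [3:a]
#5=b depends on [4:a]
#6=a depends on [5:b]
#7=a depends on [6:a]
#8=y depends on [5:b]
#9=a depends on [7:a]
sources: [0:b]
N(rest) = Σ N(rest − s) over sources s of rest; N(one piece) = 1:
  size 1 → [8]=1  [9]=1
  size 2 → [7,9]=1  [8,9]=2
  size 3 → [6,7,9]=1  [7,8,9]=3
  size 4 → [6,7,8,9]=4
  size 5 → [5,6,7,8,9]=4
  size 6 → [4,5,6,7,8,9]=4
  size 7 → [3,4,5,6,7,8,9]=4
  size 8 → [2,3,4,5,6,7,8,9]=4
  first=0(b) contributes 4

4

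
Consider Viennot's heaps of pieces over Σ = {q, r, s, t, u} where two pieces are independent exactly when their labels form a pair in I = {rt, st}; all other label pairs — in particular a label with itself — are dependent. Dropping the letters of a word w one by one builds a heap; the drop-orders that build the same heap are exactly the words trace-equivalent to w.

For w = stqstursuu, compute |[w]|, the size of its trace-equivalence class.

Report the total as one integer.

drop 0:s onto floor
drop 1:t onto floor
drop 2:q onto {0:s, 1:t}
drop 3:s onto {2:q}
drop 4:t onto {2:q}
drop 5:u onto {3:s, 4:t}
drop 6:r onto {5:u}
drop 7:s onto {6:r}
drop 8:u onto {7:s}
drop 9:u onto {8:u}
ground layer = {0:s, 1:t}
drop-orders for the pieces not yet dropped (sum over which currently-grounded one goes next):
  1 to go: {9} 1
  2 to go: {8,9} 1
  3 to go: {7,8,9} 1
  4 to go: {6,7,8,9} 1
  5 to go: {5,6,7,8,9} 1
  6 to go: {3,5,6,7,8,9} 1  {4,5,6,7,8,9} 1
  7 to go: {3,4,5,6,7,8,9} 2
  8 to go: {2,3,4,5,6,7,8,9} 2
  if 0:s drops first: 2 orders
  if 1:t drops first: 2 orders
heap linearizations: 4

4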